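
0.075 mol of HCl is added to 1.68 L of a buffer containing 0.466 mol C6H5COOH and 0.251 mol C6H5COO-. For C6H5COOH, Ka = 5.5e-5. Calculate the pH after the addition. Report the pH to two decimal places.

pH = 3.77

Added H+ converts C6H5COO- to C6H5COOH: C6H5COOH → 0.541 mol, C6H5COO- → 0.176 mol.
pKa = −log(5.5 × 10^-5) = 4.260
pH = pKa + log([A⁻]/[HA]) = 4.260 + log(0.176/0.541) = 4.260 -0.488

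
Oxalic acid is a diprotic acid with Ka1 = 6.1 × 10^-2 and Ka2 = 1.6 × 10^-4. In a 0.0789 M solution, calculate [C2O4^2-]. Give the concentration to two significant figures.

1.6 × 10^-4 M

First ionization gives [H+] ≈ [HC2O4-] = 4.53 × 10^-2 M.
Second step: Ka2 = [H+][C2O4^2-]/[HC2O4-] ≈ [C2O4^2-] (since [H+] ≈ [HC2O4-]).
So [C2O4^2-] ≈ Ka2.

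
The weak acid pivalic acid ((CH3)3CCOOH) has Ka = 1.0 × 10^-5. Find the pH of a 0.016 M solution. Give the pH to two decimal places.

pH = 3.40

(CH3)3CCOOH ⇌ (CH3)3CCOO- + H+
Ka = [H+]²/(0.016 − [H+]) = 1.0 × 10^-5
Assume [H+] ≪ 0.016: [H+] ≈ √(1.0 × 10^-5 × 0.016) = 4.00 × 10^-4 M
pH = −log(4.00 × 10^-4) = 3.40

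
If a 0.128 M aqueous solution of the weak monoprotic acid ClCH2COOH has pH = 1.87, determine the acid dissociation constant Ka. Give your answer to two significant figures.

[H+] = 10^(-1.87) = 1.35 × 10^-2 M
At equilibrium [HA] = 0.128 − 1.35 × 10^-2 = 1.15 × 10^-1 M
Ka = [H+][A-]/[HA] = (1.35 × 10^-2)² / 1.15 × 10^-1 = 1.6 × 10^-3

Ka = 1.6 × 10^-3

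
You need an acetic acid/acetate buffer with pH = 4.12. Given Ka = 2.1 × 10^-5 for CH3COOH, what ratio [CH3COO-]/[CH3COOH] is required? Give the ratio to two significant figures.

pKa = -log(2.1 × 10^-5) = 4.678
pH = pKa + log(r) ⇒ log(r) = 4.12 − 4.678 = -0.558
r = [CH3COO-]/[CH3COOH] = 10^(-0.558) = 0.277

ratio = 0.28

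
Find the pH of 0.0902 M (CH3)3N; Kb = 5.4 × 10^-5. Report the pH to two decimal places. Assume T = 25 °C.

pH = 11.34

(CH3)3N + H2O ⇌ (CH3)3NH+ + OH-
Kb = x²/(0.0902 − x) = 5.4 × 10^-5
Assume x ≪ 0.0902: x ≈ √(5.4 × 10^-5 × 0.0902) = 2.21 × 10^-3 M
Check: 2.4% ionized — well under 5%, approximation valid.
pOH = 2.66, so pH = 14.00 − pOH = 11.34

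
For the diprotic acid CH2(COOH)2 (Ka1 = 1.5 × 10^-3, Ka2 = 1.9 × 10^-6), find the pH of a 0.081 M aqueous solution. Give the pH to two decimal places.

Ka1 ≫ Ka2, so treat the first dissociation as the only significant source of H+.
Ka1 = x²/(0.081 − x) = 1.5 × 10^-3
Solving the quadratic: x = (−Ka1 + √(Ka1² + 4·Ka1·C₀))/2 = 1.03 × 10^-2 M
pH = −log(1.03 × 10^-2) = 1.99

pH = 1.99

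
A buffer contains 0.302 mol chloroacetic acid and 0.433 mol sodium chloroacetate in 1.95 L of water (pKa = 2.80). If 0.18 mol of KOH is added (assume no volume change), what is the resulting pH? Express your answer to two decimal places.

pH = 3.50

After neutralization: n(ClCH2COOH) = 0.122 mol, n(ClCH2COO-) = 0.613 mol.
pH = pKa + log([A⁻]/[HA]) = 2.80 + log(0.613/0.122) = 2.80 +0.701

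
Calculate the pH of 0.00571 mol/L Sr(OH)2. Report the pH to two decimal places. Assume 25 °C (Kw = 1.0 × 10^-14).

pH = 12.06

Sr(OH)2 is a strong base (each formula unit releases 2 OH-); [OH-] = 0.0114 M.
pOH = -log(0.0114) = 1.94
pH = 14.00 - 1.94 = 12.06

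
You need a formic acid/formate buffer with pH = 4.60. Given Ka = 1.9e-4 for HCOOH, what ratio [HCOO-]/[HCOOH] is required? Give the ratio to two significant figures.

pKa = -log(1.9 × 10^-4) = 3.721
pH = pKa + log(r) ⇒ log(r) = 4.60 − 3.721 = +0.879
r = [HCOO-]/[HCOOH] = 10^(+0.879) = 7.57

ratio = 7.6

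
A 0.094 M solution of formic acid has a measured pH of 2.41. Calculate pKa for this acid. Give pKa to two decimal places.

pKa = 3.77

[H+] = 10^(-2.41) = 3.89 × 10^-3 M
At equilibrium [HA] = 0.094 − 3.89 × 10^-3 = 9.01 × 10^-2 M
Ka = [H+][A-]/[HA] = (3.89 × 10^-3)² / 9.01 × 10^-2 = 1.68 × 10^-4
pKa = -log(1.68 × 10^-4) = 3.77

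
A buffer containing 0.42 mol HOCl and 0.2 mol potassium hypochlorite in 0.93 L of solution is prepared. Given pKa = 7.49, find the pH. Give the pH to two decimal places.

Using pH = pKa + log([base]/[acid]) with [base]/[acid] = 0.2/0.42:
pH = 7.49 + (-0.322) = 7.17

pH = 7.17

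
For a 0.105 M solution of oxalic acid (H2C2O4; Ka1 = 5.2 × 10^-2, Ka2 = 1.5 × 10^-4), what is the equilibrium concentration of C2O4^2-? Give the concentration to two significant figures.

1.5 × 10^-4 M

First ionization gives [H+] ≈ [HC2O4-] = 5.23 × 10^-2 M.
Second step: Ka2 = [H+][C2O4^2-]/[HC2O4-] ≈ [C2O4^2-] (since [H+] ≈ [HC2O4-]).
So [C2O4^2-] ≈ Ka2.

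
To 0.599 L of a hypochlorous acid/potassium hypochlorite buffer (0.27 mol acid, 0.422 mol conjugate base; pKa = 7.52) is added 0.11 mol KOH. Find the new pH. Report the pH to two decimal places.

OH- converts HOCl to OCl-: HOCl → 0.16 mol, OCl- → 0.532 mol.
pH = pKa + log(n_OCl-/n_HOCl) = 7.52 + log(0.532/0.16) = 7.52 + (+0.522)

pH = 8.04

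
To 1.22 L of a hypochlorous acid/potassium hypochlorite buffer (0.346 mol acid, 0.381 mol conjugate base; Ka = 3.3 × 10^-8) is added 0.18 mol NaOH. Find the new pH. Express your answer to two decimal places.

pH = 8.01

After neutralization: n(HOCl) = 0.166 mol, n(OCl-) = 0.561 mol.
pKa = −log(3.3 × 10^-8) = 7.481
pH = pKa + log([A⁻]/[HA]) = 7.481 + log(0.561/0.166) = 7.481 +0.529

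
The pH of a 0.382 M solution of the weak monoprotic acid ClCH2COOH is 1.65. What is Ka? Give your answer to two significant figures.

[H+] = 10^(-1.65) = 2.24 × 10^-2 M
At equilibrium [HA] = 0.382 − 2.24 × 10^-2 = 3.60 × 10^-1 M
Ka = [H+][A-]/[HA] = (2.24 × 10^-2)² / 3.60 × 10^-1 = 1.4 × 10^-3

Ka = 1.4 × 10^-3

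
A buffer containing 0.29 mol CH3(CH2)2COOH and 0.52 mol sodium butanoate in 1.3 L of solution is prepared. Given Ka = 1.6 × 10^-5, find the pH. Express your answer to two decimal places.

pH = 5.05

pKa = −log(1.6 × 10^-5) = 4.796
Using pH = pKa + log([base]/[acid]) with [base]/[acid] = 0.52/0.29:
pH = 4.796 + (+0.254) = 5.05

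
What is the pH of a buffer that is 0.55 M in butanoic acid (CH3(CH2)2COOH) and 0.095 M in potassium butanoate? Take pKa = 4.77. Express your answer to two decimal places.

pH = 4.01

Henderson–Hasselbalch: pH = pKa + log([CH3(CH2)2COO-]/[CH3(CH2)2COOH]) = 4.77 + log(0.095/0.55)
pH = 4.77 + (-0.763) = 4.01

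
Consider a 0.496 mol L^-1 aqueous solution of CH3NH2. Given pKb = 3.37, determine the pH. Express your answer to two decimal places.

CH3NH2 + H2O ⇌ CH3NH3+ + OH-
Kb = 10^(−3.37) = 4.27 × 10^-4
From the ICE table, Kb = x²/(0.496 − x) = 4.27 × 10^-4.
Neglecting x in the denominator: x = √(4.27 × 10^-4 × 0.496) = 1.46 × 10^-2 M
pOH = 1.84, so pH = 14.00 − pOH = 12.16

pH = 12.16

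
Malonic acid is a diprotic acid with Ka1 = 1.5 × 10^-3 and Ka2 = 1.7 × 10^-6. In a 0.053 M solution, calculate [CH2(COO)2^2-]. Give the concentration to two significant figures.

1.7 × 10^-6 M

First ionization gives [H+] ≈ [CH2(COOH)COO-] = 8.20 × 10^-3 M.
Second step: Ka2 = [H+][CH2(COO)2^2-]/[CH2(COOH)COO-] ≈ [CH2(COO)2^2-] (since [H+] ≈ [CH2(COOH)COO-]).
So [CH2(COO)2^2-] ≈ Ka2.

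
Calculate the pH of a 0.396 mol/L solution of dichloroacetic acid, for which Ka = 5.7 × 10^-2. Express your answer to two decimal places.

Cl2CHCOOH ⇌ Cl2CHCOO- + H+
Ka = [H+]²/(0.396 − [H+]) = 5.7 × 10^-2
The 5% rule fails; solving [H+]² + Ka·[H+] − Ka·C₀ = 0 exactly:
[H+] = (−Ka + √(Ka² + 4·Ka·C₀))/2 = 1.24 × 10^-1 M
pH = −log(1.24 × 10^-1) = 0.91

pH = 0.91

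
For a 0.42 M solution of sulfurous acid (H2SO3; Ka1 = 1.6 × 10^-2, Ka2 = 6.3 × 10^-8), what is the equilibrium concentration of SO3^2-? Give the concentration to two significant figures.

6.3 × 10^-8 M

First ionization gives [H+] ≈ [HSO3-] = 7.44 × 10^-2 M.
Second step: Ka2 = [H+][SO3^2-]/[HSO3-] ≈ [SO3^2-] (since [H+] ≈ [HSO3-]).
So [SO3^2-] ≈ Ka2.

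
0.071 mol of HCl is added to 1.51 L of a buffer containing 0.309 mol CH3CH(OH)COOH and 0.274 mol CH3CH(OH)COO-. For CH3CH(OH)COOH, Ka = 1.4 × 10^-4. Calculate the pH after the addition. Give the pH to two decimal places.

pH = 3.58

Added H+ converts CH3CH(OH)COO- to CH3CH(OH)COOH: CH3CH(OH)COOH → 0.38 mol, CH3CH(OH)COO- → 0.203 mol.
pKa = −log(1.4 × 10^-4) = 3.854
pH = pKa + log([A⁻]/[HA]) = 3.854 + log(0.203/0.38) = 3.854 -0.272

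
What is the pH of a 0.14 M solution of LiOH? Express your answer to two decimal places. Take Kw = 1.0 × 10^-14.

LiOH is a strong base; [OH-] = 0.14 M.
pOH = -log(0.14) = 0.85
pH = 14.00 - 0.85 = 13.15

pH = 13.15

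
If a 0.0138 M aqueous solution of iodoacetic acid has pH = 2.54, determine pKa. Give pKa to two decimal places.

pKa = 3.12

[H+] = 10^(-2.54) = 2.88 × 10^-3 M
At equilibrium [HA] = 0.0138 − 2.88 × 10^-3 = 1.09 × 10^-2 M
Ka = [H+][A-]/[HA] = (2.88 × 10^-3)² / 1.09 × 10^-2 = 7.61 × 10^-4
pKa = -log(7.61 × 10^-4) = 3.12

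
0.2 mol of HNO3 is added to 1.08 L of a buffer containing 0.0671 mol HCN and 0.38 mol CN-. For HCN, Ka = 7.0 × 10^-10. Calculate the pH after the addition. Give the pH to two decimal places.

Added H+ converts CN- to HCN: HCN → 0.267 mol, CN- → 0.18 mol.
pKa = −log(7.0 × 10^-10) = 9.155
Henderson–Hasselbalch with mole ratio 0.18/0.267: pH = 9.155 + (-0.171)

pH = 8.98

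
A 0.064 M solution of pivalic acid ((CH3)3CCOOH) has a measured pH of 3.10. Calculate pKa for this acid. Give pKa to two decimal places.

pKa = 5.00

[H+] = 10^(-3.10) = 7.94 × 10^-4 M
At equilibrium [HA] = 0.064 − 7.94 × 10^-4 = 6.32 × 10^-2 M
Ka = [H+][A-]/[HA] = (7.94 × 10^-4)² / 6.32 × 10^-2 = 9.98 × 10^-6
pKa = -log(9.98 × 10^-6) = 5.00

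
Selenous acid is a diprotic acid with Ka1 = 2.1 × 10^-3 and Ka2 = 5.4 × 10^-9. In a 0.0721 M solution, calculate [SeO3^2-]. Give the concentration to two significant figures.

5.4 × 10^-9 M

First ionization gives [H+] ≈ [HSeO3-] = 1.13 × 10^-2 M.
Second step: Ka2 = [H+][SeO3^2-]/[HSeO3-] ≈ [SeO3^2-] (since [H+] ≈ [HSeO3-]).
So [SeO3^2-] ≈ Ka2.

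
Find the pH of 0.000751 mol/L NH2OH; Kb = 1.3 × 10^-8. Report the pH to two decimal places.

NH2OH + H2O ⇌ NH3OH+ + OH-
Kb = [OH-]²/(0.000751 − [OH-]) = 1.3 × 10^-8
Assume [OH-] ≪ 0.000751: [OH-] ≈ √(1.3 × 10^-8 × 0.000751) = 3.12 × 10^-6 M
Check: 0.42% ionized — well under 5%, approximation valid.
pOH = 5.51, so pH = 14.00 − pOH = 8.49

pH = 8.49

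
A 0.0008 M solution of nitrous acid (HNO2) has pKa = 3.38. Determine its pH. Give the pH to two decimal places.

pH = 3.39

HNO2 ⇌ NO2- + H+
Ka = 10^(−3.38) = 4.17 × 10^-4
Ka = [H+]²/(0.0008 − [H+]) = 4.17 × 10^-4
Here C₀/Ka ≈ 1.92, so the small-[H+] approximation fails. Use the quadratic:
[H+] = (−Ka + √(Ka² + 4·Ka·C₀))/2 = 4.06 × 10^-4 M
pH = −log[H+] = −log(4.06 × 10^-4) = 3.39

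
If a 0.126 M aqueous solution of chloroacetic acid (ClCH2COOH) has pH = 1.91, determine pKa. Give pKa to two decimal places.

[H+] = 10^(-1.91) = 1.23 × 10^-2 M
At equilibrium [HA] = 0.126 − 1.23 × 10^-2 = 1.14 × 10^-1 M
Ka = [H+][A-]/[HA] = (1.23 × 10^-2)² / 1.14 × 10^-1 = 1.33 × 10^-3
pKa = -log(1.33 × 10^-3) = 2.88

pKa = 2.88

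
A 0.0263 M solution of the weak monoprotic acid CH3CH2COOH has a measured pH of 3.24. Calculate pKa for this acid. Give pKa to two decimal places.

[H+] = 10^(-3.24) = 5.75 × 10^-4 M
At equilibrium [HA] = 0.0263 − 5.75 × 10^-4 = 2.57 × 10^-2 M
Ka = [H+][A-]/[HA] = (5.75 × 10^-4)² / 2.57 × 10^-2 = 1.29 × 10^-5
pKa = -log(1.29 × 10^-5) = 4.89

pKa = 4.89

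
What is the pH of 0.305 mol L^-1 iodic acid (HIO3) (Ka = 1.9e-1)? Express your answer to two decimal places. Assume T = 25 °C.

HIO3 ⇌ IO3- + H+
From the ICE table, Ka = x²/(0.305 − x) = 1.9 × 10^-1.
Here C₀/Ka ≈ 1.61, so the small-x approximation fails. Use the quadratic:
x = [−0.19 + √(0.19² + 0.232)]/2 = 1.64 × 10^-1 M
pH = −log[H+] = −log(1.64 × 10^-1) = 0.79

pH = 0.79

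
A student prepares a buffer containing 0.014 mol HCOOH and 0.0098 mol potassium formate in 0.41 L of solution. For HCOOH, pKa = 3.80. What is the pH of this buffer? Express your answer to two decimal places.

Using pH = pKa + log([base]/[acid]) with [base]/[acid] = 0.0098/0.014:
pH = 3.80 + (-0.155) = 3.65

pH = 3.65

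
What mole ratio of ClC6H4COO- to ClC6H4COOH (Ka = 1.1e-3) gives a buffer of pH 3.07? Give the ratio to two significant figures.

ratio = 1.3

pKa = -log(1.1 × 10^-3) = 2.959
pH = pKa + log(r) ⇒ log(r) = 3.07 − 2.959 = +0.111
r = [ClC6H4COO-]/[ClC6H4COOH] = 10^(+0.111) = 1.29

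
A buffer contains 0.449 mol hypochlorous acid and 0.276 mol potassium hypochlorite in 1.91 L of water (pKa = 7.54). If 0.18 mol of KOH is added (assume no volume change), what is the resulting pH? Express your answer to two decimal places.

pH = 7.77

OH- converts HOCl to OCl-: HOCl → 0.269 mol, OCl- → 0.456 mol.
pH = pKa + log(n_OCl-/n_HOCl) = 7.54 + log(0.456/0.269) = 7.54 + (+0.229)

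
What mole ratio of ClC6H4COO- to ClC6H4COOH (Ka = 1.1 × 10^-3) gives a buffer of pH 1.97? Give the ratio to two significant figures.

ratio = 0.10

pKa = -log(1.1 × 10^-3) = 2.959
pH = pKa + log(r) ⇒ log(r) = 1.97 − 2.959 = -0.989
r = [ClC6H4COO-]/[ClC6H4COOH] = 10^(-0.989) = 0.103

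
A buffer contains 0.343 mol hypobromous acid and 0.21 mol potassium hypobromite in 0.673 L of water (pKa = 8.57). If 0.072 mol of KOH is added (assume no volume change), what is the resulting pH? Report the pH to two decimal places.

After neutralization: n(HOBr) = 0.271 mol, n(OBr-) = 0.282 mol.
pH = pKa + log([A⁻]/[HA]) = 8.57 + log(0.282/0.271) = 8.57 +0.017

pH = 8.59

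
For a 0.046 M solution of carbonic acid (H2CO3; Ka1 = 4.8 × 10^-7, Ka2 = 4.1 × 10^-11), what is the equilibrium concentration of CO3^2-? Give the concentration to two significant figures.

4.1 × 10^-11 M

First ionization gives [H+] ≈ [HCO3-] = 1.49 × 10^-4 M.
Second step: Ka2 = [H+][CO3^2-]/[HCO3-] ≈ [CO3^2-] (since [H+] ≈ [HCO3-]).
So [CO3^2-] ≈ Ka2.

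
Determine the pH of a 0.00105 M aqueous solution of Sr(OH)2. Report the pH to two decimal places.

Sr(OH)2 is a strong base (each formula unit releases 2 OH-); [OH-] = 0.0021 M.
pOH = -log(0.0021) = 2.68
pH = 14.00 - 2.68 = 11.32

pH = 11.32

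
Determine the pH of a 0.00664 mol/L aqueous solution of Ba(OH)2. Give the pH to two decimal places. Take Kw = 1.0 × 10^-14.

pH = 12.12

Ba(OH)2 is a strong base (each formula unit releases 2 OH-); [OH-] = 0.0133 M.
pOH = -log(0.0133) = 1.88
pH = 14.00 - 1.88 = 12.12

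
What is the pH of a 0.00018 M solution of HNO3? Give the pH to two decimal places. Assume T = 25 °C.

HNO3 is a strong acid and dissociates completely, so [H+] = 0.00018 M.
pH = -log(0.00018) = 3.74

pH = 3.74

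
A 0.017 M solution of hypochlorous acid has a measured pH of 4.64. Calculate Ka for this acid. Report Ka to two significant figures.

[H+] = 10^(-4.64) = 2.29 × 10^-5 M
At equilibrium [HA] = 0.017 − 2.29 × 10^-5 = 1.70 × 10^-2 M
Ka = [H+][A-]/[HA] = (2.29 × 10^-5)² / 1.70 × 10^-2 = 3.1 × 10^-8

Ka = 3.1 × 10^-8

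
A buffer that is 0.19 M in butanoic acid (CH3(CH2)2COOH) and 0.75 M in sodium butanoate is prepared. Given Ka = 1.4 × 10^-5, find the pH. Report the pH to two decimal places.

pH = 5.45

pKa = −log(1.4 × 10^-5) = 4.854
pH = pKa + log([A⁻]/[HA]) = 4.854 + log(0.75/0.19)
pH = 4.854 + (+0.596) = 5.45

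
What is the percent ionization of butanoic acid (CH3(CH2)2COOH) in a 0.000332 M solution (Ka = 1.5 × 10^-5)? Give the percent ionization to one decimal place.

CH3(CH2)2COOH ⇌ CH3(CH2)2COO- + H+; let x = [H+] at equilibrium.
Ka = x²/(C₀ − x); solving the quadratic gives x = 6.35 × 10^-5 M.
Fraction ionized = 6.35 × 10^-5 / 0.000332 = 0.1913 → 19.1%

19.1%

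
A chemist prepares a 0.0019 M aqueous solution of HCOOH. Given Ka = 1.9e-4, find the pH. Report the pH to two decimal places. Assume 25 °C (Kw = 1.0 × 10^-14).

pH = 3.29

HCOOH ⇌ HCOO- + H+
From the ICE table, Ka = [H+]²/(0.0019 − [H+]) = 1.9 × 10^-4.
[H+] is not negligible relative to C₀; solve [H+]² + 0.00019·[H+] − 3.61e-07 = 0.
[H+] = (−Ka + √(Ka² + 4·Ka·C₀))/2 = 5.13 × 10^-4 M
pH = −log(5.13 × 10^-4) = 3.29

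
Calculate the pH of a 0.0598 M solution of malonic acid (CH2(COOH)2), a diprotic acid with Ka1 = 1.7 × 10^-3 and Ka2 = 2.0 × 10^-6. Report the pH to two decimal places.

Ka1 ≫ Ka2, so treat the first dissociation as the only significant source of H+.
Ka1 = x²/(0.0598 − x) = 1.7 × 10^-3
Solving the quadratic: x = (−Ka1 + √(Ka1² + 4·Ka1·C₀))/2 = 9.27 × 10^-3 M
pH = −log(9.27 × 10^-3) = 2.03

pH = 2.03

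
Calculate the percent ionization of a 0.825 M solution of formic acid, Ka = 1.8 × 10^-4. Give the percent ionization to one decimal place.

HCOOH ⇌ HCOO- + H+; let x = [H+] at equilibrium.
x ≈ √(Ka·C₀) = √(1.8 × 10^-4 × 0.825) = 1.22 × 10^-2 M
Fraction ionized = 1.22 × 10^-2 / 0.825 = 0.0148 → 1.5%

1.5%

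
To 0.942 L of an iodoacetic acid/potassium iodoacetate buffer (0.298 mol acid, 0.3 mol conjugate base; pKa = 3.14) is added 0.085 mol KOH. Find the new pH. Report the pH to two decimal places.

After neutralization: n(ICH2COOH) = 0.213 mol, n(ICH2COO-) = 0.385 mol.
Henderson–Hasselbalch with mole ratio 0.385/0.213: pH = 3.14 + (+0.257)

pH = 3.40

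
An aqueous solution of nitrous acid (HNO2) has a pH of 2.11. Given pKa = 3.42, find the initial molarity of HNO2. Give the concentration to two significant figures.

C₀ = 1.7 × 10^-1 M

[H+] = 10^(-2.11) = 7.76 × 10^-3 M = x
Ka = 10^(−3.42) = 3.80 × 10^-4
Ka = x²/(C₀ − x) ⇒ C₀ = x + x²/Ka
C₀ = 7.76 × 10^-3 + (7.76 × 10^-3)²/(3.80 × 10^-4) = 1.66 × 10^-1 M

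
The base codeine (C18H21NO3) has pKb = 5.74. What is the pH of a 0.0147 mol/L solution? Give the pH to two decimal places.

C18H21NO3 + H2O ⇌ C18H22NO3+ + OH-
Kb = 10^(−5.74) = 1.82 × 10^-6
Let x = [OH-] at equilibrium. Kb = x²/(0.0147 − x).
Neglecting x in the denominator: x = √(1.82 × 10^-6 × 0.0147) = 1.64 × 10^-4 M
(x/C₀ = 1.1% < 5%, so the approximation holds.)
pOH = −log(1.64 × 10^-4) = 3.79; pH = 14.00 − 3.79 = 10.21

pH = 10.21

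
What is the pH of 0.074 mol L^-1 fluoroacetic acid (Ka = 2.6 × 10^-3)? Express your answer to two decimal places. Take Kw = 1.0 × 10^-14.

FCH2COOH ⇌ FCH2COO- + H+
Ka = [H+]²/(0.074 − [H+]) = 2.6 × 10^-3
The 5% rule fails; solving [H+]² + Ka·[H+] − Ka·C₀ = 0 exactly:
[H+] = (−Ka + √(Ka² + 4·Ka·C₀))/2 = 1.26 × 10^-2 M
pH = −log(1.26 × 10^-2) = 1.90

pH = 1.90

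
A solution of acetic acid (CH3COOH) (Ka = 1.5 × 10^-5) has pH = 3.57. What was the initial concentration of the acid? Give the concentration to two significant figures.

C₀ = 5.1 × 10^-3 M

[H+] = 10^(-3.57) = 2.69 × 10^-4 M = x
Ka = x²/(C₀ − x) ⇒ C₀ = x + x²/Ka
C₀ = 2.69 × 10^-4 + (2.69 × 10^-4)²/(1.5 × 10^-5) = 5.09 × 10^-3 M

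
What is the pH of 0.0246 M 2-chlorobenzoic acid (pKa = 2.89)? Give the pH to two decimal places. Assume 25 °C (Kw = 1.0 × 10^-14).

pH = 2.30

ClC6H4COOH ⇌ ClC6H4COO- + H+
Ka = 10^(−2.89) = 1.29 × 10^-3
Ka = x²/(0.0246 − x) = 1.29 × 10^-3
Here C₀/Ka ≈ 19.1, so the small-x approximation fails. Use the quadratic:
x = (−Ka + √(Ka² + 4·Ka·C₀))/2 = 5.03 × 10^-3 M
pH = −log[H+] = −log(5.03 × 10^-3) = 2.30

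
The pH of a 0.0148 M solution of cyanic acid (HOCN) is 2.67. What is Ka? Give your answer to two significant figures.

Ka = 3.6 × 10^-4

[H+] = 10^(-2.67) = 2.14 × 10^-3 M
At equilibrium [HA] = 0.0148 − 2.14 × 10^-3 = 1.27 × 10^-2 M
Ka = [H+][A-]/[HA] = (2.14 × 10^-3)² / 1.27 × 10^-2 = 3.6 × 10^-4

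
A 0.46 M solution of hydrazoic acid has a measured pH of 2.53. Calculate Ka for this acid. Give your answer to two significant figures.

Ka = 1.9 × 10^-5

[H+] = 10^(-2.53) = 2.95 × 10^-3 M
At equilibrium [HA] = 0.46 − 2.95 × 10^-3 = 4.57 × 10^-1 M
Ka = [H+][A-]/[HA] = (2.95 × 10^-3)² / 4.57 × 10^-1 = 1.9 × 10^-5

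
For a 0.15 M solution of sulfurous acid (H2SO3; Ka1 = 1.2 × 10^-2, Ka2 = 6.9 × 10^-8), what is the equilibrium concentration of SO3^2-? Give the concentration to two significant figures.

First ionization gives [H+] ≈ [HSO3-] = 3.68 × 10^-2 M.
Second step: Ka2 = [H+][SO3^2-]/[HSO3-] ≈ [SO3^2-] (since [H+] ≈ [HSO3-]).
So [SO3^2-] ≈ Ka2.

6.9 × 10^-8 M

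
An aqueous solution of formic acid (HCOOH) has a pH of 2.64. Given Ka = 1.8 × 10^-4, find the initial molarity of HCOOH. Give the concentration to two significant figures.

[H+] = 10^(-2.64) = 2.29 × 10^-3 M = x
Ka = x²/(C₀ − x) ⇒ C₀ = x + x²/Ka
C₀ = 2.29 × 10^-3 + (2.29 × 10^-3)²/(1.8 × 10^-4) = 3.14 × 10^-2 M

C₀ = 3.1 × 10^-2 M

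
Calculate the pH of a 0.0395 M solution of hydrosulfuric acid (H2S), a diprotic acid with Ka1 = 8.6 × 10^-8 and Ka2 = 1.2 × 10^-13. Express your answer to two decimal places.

Ka1 ≫ Ka2, so treat the first dissociation as the only significant source of H+.
Ka1 = x²/(0.0395 − x) = 8.6 × 10^-8
x ≈ √(8.6 × 10^-8 × 0.0395) = 5.83 × 10^-5 M
pH = −log(5.83 × 10^-5) = 4.23

pH = 4.23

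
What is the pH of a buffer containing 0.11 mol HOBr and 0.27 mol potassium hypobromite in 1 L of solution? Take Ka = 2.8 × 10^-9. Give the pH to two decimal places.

pH = 8.94

pKa = −log(2.8 × 10^-9) = 8.553
Henderson–Hasselbalch: pH = pKa + log([OBr-]/[HOBr]) = 8.553 + log(0.27/0.11)
pH = 8.553 + (+0.390) = 8.94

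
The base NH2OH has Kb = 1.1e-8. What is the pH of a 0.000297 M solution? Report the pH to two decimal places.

NH2OH + H2O ⇌ NH3OH+ + OH-
Let x = [OH-] at equilibrium. Kb = x²/(0.000297 − x).
Neglecting x in the denominator: x = √(1.1 × 10^-8 × 0.000297) = 1.81 × 10^-6 M
(x/C₀ = 0.61% < 5%, so the approximation holds.)
pOH = 5.74, so pH = 14.00 − pOH = 8.26

pH = 8.26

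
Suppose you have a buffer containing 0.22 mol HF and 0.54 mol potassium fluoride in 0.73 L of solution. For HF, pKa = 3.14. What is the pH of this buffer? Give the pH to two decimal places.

pH = pKa + log([A⁻]/[HA]) = 3.14 + log(0.54/0.22)
pH = 3.14 + (+0.390) = 3.53

pH = 3.53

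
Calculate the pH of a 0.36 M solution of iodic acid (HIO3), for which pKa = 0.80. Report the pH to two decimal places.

pH = 0.76

HIO3 ⇌ IO3- + H+
Ka = 10^(−0.80) = 1.58 × 10^-1
Ka = x²/(0.36 − x) = 1.58 × 10^-1
Here C₀/Ka ≈ 2.28, so the small-x approximation fails. Use the quadratic:
x = (−Ka + √(Ka² + 4·Ka·C₀))/2 = 1.72 × 10^-1 M
pH = −log[H+] = −log(1.72 × 10^-1) = 0.76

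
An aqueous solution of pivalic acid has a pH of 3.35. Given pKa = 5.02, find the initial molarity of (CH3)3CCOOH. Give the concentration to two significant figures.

C₀ = 2.1 × 10^-2 M

[H+] = 10^(-3.35) = 4.47 × 10^-4 M = x
Ka = 10^(−5.02) = 9.55 × 10^-6
Ka = x²/(C₀ − x) ⇒ C₀ = x + x²/Ka
C₀ = 4.47 × 10^-4 + (4.47 × 10^-4)²/(9.55 × 10^-6) = 2.14 × 10^-2 M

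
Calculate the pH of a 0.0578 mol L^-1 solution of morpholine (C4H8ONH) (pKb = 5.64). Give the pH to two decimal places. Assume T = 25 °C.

C4H8ONH + H2O ⇌ C4H8ONH2+ + OH-
Kb = 10^(−5.64) = 2.29 × 10^-6
From the ICE table, Kb = x²/(0.0578 − x) = 2.29 × 10^-6.
Assume x ≪ 0.0578: x ≈ √(2.29 × 10^-6 × 0.0578) = 3.64 × 10^-4 M
pOH = 3.44, so pH = 14.00 − pOH = 10.56

pH = 10.56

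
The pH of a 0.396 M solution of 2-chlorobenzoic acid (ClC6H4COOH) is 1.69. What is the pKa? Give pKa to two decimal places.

pKa = 2.95

[H+] = 10^(-1.69) = 2.04 × 10^-2 M
At equilibrium [HA] = 0.396 − 2.04 × 10^-2 = 3.76 × 10^-1 M
Ka = [H+][A-]/[HA] = (2.04 × 10^-2)² / 3.76 × 10^-1 = 1.11 × 10^-3
pKa = -log(1.11 × 10^-3) = 2.95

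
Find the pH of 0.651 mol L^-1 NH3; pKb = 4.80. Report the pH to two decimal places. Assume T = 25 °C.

NH3 + H2O ⇌ NH4+ + OH-
Kb = 10^(−4.80) = 1.58 × 10^-5
From the ICE table, Kb = x²/(0.651 − x) = 1.58 × 10^-5.
Since Kb ≪ C₀, x ≈ √(Kb·C₀) = 3.21 × 10^-3 M.
pOH = −log(3.21 × 10^-3) = 2.49; pH = 14.00 − 2.49 = 11.51

pH = 11.51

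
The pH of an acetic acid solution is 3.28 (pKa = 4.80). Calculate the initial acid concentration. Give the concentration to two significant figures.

C₀ = 1.8 × 10^-2 M

[H+] = 10^(-3.28) = 5.25 × 10^-4 M = x
Ka = 10^(−4.80) = 1.58 × 10^-5
Ka = x²/(C₀ − x) ⇒ C₀ = x + x²/Ka
C₀ = 5.25 × 10^-4 + (5.25 × 10^-4)²/(1.58 × 10^-5) = 1.80 × 10^-2 M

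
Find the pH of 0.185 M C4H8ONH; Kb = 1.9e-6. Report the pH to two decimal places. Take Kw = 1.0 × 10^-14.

C4H8ONH + H2O ⇌ C4H8ONH2+ + OH-
Kb = x²/(0.185 − x) = 1.9 × 10^-6
Since Kb ≪ C₀, x ≈ √(Kb·C₀) = 5.93 × 10^-4 M.
(x/C₀ = 0.32% < 5%, so the approximation holds.)
pOH = 3.23, so pH = 14.00 − pOH = 10.77

pH = 10.77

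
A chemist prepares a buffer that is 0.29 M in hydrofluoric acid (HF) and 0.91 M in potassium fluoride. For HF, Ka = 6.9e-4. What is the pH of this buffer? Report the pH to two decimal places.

pH = 3.66

pKa = −log(6.9 × 10^-4) = 3.161
pH = pKa + log([A⁻]/[HA]) = 3.161 + log(0.91/0.29)
pH = 3.161 + (+0.497) = 3.66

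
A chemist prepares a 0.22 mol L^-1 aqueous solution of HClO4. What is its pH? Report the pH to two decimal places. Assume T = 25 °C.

HClO4 is a strong acid and dissociates completely, so [H+] = 0.22 M.
pH = -log(0.22) = 0.66

pH = 0.66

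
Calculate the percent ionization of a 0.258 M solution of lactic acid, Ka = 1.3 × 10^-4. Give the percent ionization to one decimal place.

2.2%

CH3CH(OH)COOH ⇌ CH3CH(OH)COO- + H+; let x = [H+] at equilibrium.
x ≈ √(Ka·C₀) = √(1.3 × 10^-4 × 0.258) = 5.79 × 10^-3 M
Fraction ionized = 5.79 × 10^-3 / 0.258 = 0.0224 → 2.2%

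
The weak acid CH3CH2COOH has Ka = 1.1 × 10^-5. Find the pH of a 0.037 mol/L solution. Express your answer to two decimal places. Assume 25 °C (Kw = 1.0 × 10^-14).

CH3CH2COOH ⇌ CH3CH2COO- + H+
From the ICE table, Ka = [H+]²/(0.037 − [H+]) = 1.1 × 10^-5.
Assume [H+] ≪ 0.037: [H+] ≈ √(1.1 × 10^-5 × 0.037) = 6.38 × 10^-4 M
([H+]/C₀ = 1.7% < 5%, so the approximation holds.)
pH = −log(6.38 × 10^-4) = 3.20

pH = 3.20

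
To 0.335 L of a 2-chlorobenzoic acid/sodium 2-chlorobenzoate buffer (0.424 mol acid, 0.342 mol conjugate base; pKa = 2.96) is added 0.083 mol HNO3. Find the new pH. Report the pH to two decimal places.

After neutralization: n(ClC6H4COOH) = 0.507 mol, n(ClC6H4COO-) = 0.259 mol.
pH = pKa + log(n_ClC6H4COO-/n_ClC6H4COOH) = 2.96 + log(0.259/0.507) = 2.96 + (-0.292)

pH = 2.67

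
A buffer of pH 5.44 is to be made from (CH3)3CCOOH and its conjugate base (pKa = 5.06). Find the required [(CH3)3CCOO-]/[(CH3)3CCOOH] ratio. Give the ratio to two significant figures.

ratio = 2.4

pH = pKa + log(r) ⇒ log(r) = 5.44 − 5.06 = +0.38
r = [(CH3)3CCOO-]/[(CH3)3CCOOH] = 10^(+0.38) = 2.4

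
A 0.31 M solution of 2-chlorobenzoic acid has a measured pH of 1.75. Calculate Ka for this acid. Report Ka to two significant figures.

Ka = 1.1 × 10^-3

[H+] = 10^(-1.75) = 1.78 × 10^-2 M
At equilibrium [HA] = 0.31 − 1.78 × 10^-2 = 2.92 × 10^-1 M
Ka = [H+][A-]/[HA] = (1.78 × 10^-2)² / 2.92 × 10^-1 = 1.1 × 10^-3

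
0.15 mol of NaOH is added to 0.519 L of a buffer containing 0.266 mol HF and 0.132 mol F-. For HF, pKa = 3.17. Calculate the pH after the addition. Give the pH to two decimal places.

pH = 3.56

OH- converts HF to F-: HF → 0.116 mol, F- → 0.282 mol.
Henderson–Hasselbalch with mole ratio 0.282/0.116: pH = 3.17 + (+0.386)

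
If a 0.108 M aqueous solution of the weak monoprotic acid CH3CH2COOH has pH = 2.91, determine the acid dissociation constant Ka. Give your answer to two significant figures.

[H+] = 10^(-2.91) = 1.23 × 10^-3 M
At equilibrium [HA] = 0.108 − 1.23 × 10^-3 = 1.07 × 10^-1 M
Ka = [H+][A-]/[HA] = (1.23 × 10^-3)² / 1.07 × 10^-1 = 1.4 × 10^-5

Ka = 1.4 × 10^-5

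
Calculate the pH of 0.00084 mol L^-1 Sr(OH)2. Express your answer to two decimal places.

Sr(OH)2 is a strong base (each formula unit releases 2 OH-); [OH-] = 0.00168 M.
pOH = -log(0.00168) = 2.77
pH = 14.00 - 2.77 = 11.23

pH = 11.23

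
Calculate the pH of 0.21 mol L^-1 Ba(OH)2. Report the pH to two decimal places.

pH = 13.62

Ba(OH)2 is a strong base (each formula unit releases 2 OH-); [OH-] = 0.42 M.
pOH = -log(0.42) = 0.38
pH = 14.00 - 0.38 = 13.62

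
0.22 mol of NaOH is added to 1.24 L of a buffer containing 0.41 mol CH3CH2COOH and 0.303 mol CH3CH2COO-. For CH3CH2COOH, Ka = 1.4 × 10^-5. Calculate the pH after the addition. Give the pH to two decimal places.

OH- converts CH3CH2COOH to CH3CH2COO-: CH3CH2COOH → 0.19 mol, CH3CH2COO- → 0.523 mol.
pKa = −log(1.4 × 10^-5) = 4.854
pH = pKa + log([A⁻]/[HA]) = 4.854 + log(0.523/0.19) = 4.854 +0.440

pH = 5.29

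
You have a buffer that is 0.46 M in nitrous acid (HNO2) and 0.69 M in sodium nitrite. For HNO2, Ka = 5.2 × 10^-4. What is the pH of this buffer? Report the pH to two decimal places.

pKa = −log(5.2 × 10^-4) = 3.284
Henderson–Hasselbalch: pH = pKa + log([NO2-]/[HNO2]) = 3.284 + log(0.69/0.46)
pH = 3.284 + (+0.176) = 3.46

pH = 3.46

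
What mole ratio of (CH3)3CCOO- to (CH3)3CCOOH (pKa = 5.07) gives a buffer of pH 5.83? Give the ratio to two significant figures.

pH = pKa + log(r) ⇒ log(r) = 5.83 − 5.07 = +0.76
r = [(CH3)3CCOO-]/[(CH3)3CCOOH] = 10^(+0.76) = 5.75

ratio = 5.8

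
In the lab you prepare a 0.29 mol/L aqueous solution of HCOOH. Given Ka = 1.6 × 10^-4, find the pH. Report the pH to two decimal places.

HCOOH ⇌ HCOO- + H+
Let x = [H+] at equilibrium. Ka = x²/(0.29 − x).
Since Ka ≪ C₀, x ≈ √(Ka·C₀) = 6.81 × 10^-3 M.
(x/C₀ = 2.3% < 5%, so the approximation holds.)
pH = −log[H+] = −log(6.81 × 10^-3) = 2.17

pH = 2.17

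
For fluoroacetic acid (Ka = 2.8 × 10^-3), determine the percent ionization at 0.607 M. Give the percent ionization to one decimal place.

FCH2COOH ⇌ FCH2COO- + H+; let x = [H+] at equilibrium.
Ka = x²/(C₀ − x); solving the quadratic gives x = 3.98 × 10^-2 M.
% ionization = x/C₀ × 100% = 3.98 × 10^-2/0.607 × 100% = 6.6%

6.6%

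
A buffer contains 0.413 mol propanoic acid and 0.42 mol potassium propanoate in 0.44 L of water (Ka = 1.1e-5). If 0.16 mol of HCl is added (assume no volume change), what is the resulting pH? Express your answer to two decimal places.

pH = 4.62

After neutralization: n(CH3CH2COOH) = 0.573 mol, n(CH3CH2COO-) = 0.26 mol.
pKa = −log(1.1 × 10^-5) = 4.959
pH = pKa + log([A⁻]/[HA]) = 4.959 + log(0.26/0.573) = 4.959 -0.343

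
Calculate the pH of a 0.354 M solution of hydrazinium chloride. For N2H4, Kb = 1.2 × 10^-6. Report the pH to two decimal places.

pH = 4.27

N2H5+ is the conjugate acid of the weak base N2H4.
Ka = Kw/Kb = 1.0×10^-14 / 1.2 × 10^-6 = 8.33 × 10^-9
From the ICE table, Ka = [H+]²/(0.354 − [H+]) = 8.33 × 10^-9.
Neglecting [H+] in the denominator: [H+] = √(8.33 × 10^-9 × 0.354) = 5.43 × 10^-5 M
Check: 0.015% ionized — well under 5%, approximation valid.
pH = −log(5.43 × 10^-5) = 4.27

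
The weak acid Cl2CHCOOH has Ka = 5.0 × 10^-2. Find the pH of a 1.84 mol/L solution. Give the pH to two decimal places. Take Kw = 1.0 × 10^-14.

pH = 0.55

Cl2CHCOOH ⇌ Cl2CHCOO- + H+
From the ICE table, Ka = [H+]²/(1.84 − [H+]) = 5.0 × 10^-2.
Here C₀/Ka ≈ 36.8, so the small-[H+] approximation fails. Use the quadratic:
[H+] = (−Ka + √(Ka² + 4·Ka·C₀))/2 = 2.79 × 10^-1 M
pH = −log[H+] = −log(2.79 × 10^-1) = 0.55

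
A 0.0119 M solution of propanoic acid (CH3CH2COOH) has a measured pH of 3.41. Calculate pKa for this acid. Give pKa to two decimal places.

[H+] = 10^(-3.41) = 3.89 × 10^-4 M
At equilibrium [HA] = 0.0119 − 3.89 × 10^-4 = 1.15 × 10^-2 M
Ka = [H+][A-]/[HA] = (3.89 × 10^-4)² / 1.15 × 10^-2 = 1.32 × 10^-5
pKa = -log(1.32 × 10^-5) = 4.88

pKa = 4.88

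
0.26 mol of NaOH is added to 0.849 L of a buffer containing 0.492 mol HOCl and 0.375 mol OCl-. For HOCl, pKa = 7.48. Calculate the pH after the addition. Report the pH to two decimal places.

pH = 7.92

OH- converts HOCl to OCl-: HOCl → 0.232 mol, OCl- → 0.635 mol.
pH = pKa + log(n_OCl-/n_HOCl) = 7.48 + log(0.635/0.232) = 7.48 + (+0.437)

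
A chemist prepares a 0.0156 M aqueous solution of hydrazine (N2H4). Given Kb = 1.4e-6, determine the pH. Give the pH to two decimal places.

pH = 10.17

N2H4 + H2O ⇌ N2H5+ + OH-
From the ICE table, Kb = [OH-]²/(0.0156 − [OH-]) = 1.4 × 10^-6.
Since Kb ≪ C₀, [OH-] ≈ √(Kb·C₀) = 1.48 × 10^-4 M.
Check: 0.95% ionized — well under 5%, approximation valid.
pOH = −log(1.48 × 10^-4) = 3.83; pH = 14.00 − 3.83 = 10.17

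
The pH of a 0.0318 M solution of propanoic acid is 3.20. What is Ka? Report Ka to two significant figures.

Ka = 1.3 × 10^-5

[H+] = 10^(-3.20) = 6.31 × 10^-4 M
At equilibrium [HA] = 0.0318 − 6.31 × 10^-4 = 3.12 × 10^-2 M
Ka = [H+][A-]/[HA] = (6.31 × 10^-4)² / 3.12 × 10^-2 = 1.3 × 10^-5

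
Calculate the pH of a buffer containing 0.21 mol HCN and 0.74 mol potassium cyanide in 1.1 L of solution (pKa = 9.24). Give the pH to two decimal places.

pH = 9.79

Using pH = pKa + log([base]/[acid]) with [base]/[acid] = 0.74/0.21:
pH = 9.24 + (+0.547) = 9.79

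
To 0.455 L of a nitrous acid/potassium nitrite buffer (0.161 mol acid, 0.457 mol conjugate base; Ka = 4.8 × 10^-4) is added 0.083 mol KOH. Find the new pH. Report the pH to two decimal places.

pH = 4.16

After neutralization: n(HNO2) = 0.078 mol, n(NO2-) = 0.54 mol.
pKa = −log(4.8 × 10^-4) = 3.319
pH = pKa + log([A⁻]/[HA]) = 3.319 + log(0.54/0.078) = 3.319 +0.840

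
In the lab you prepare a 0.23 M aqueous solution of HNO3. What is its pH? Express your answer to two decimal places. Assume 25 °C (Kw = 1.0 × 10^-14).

HNO3 is a strong acid and dissociates completely, so [H+] = 0.23 M.
pH = -log(0.23) = 0.64

pH = 0.64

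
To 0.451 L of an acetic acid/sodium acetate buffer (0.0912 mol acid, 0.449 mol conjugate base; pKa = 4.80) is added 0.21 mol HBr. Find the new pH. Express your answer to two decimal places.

After neutralization: n(CH3COOH) = 0.301 mol, n(CH3COO-) = 0.239 mol.
Henderson–Hasselbalch with mole ratio 0.239/0.301: pH = 4.80 + (-0.100)

pH = 4.70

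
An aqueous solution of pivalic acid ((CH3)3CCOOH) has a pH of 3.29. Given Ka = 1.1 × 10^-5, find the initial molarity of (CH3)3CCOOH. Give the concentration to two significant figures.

C₀ = 2.4 × 10^-2 M

[H+] = 10^(-3.29) = 5.13 × 10^-4 M = x
Ka = x²/(C₀ − x) ⇒ C₀ = x + x²/Ka
C₀ = 5.13 × 10^-4 + (5.13 × 10^-4)²/(1.1 × 10^-5) = 2.44 × 10^-2 M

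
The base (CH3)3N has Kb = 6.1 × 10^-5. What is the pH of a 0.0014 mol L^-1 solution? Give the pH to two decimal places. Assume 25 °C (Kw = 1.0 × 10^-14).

pH = 10.42

(CH3)3N + H2O ⇌ (CH3)3NH+ + OH-
Kb = x²/(0.0014 − x) = 6.1 × 10^-5
Here C₀/Kb ≈ 23, so the small-x approximation fails. Use the quadratic:
x = [−6.1e-05 + √(6.1e-05² + 3.42e-07)]/2 = 2.63 × 10^-4 M
pOH = −log(2.63 × 10^-4) = 3.58; pH = 14.00 − 3.58 = 10.42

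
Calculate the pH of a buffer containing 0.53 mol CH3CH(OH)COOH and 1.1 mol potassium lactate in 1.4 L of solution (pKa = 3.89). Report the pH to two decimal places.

Henderson–Hasselbalch: pH = pKa + log([CH3CH(OH)COO-]/[CH3CH(OH)COOH]) = 3.89 + log(1.1/0.53)
pH = 3.89 + (+0.317) = 4.21

pH = 4.21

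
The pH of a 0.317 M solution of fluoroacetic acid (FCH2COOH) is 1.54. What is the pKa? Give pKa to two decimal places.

pKa = 2.54

[H+] = 10^(-1.54) = 2.88 × 10^-2 M
At equilibrium [HA] = 0.317 − 2.88 × 10^-2 = 2.88 × 10^-1 M
Ka = [H+][A-]/[HA] = (2.88 × 10^-2)² / 2.88 × 10^-1 = 2.88 × 10^-3
pKa = -log(2.88 × 10^-3) = 2.54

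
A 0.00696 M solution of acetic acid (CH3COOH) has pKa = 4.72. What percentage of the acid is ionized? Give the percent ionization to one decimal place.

5.1%

CH3COOH ⇌ CH3COO- + H+; let x = [H+] at equilibrium.
Ka = 10^(−4.72) = 1.91 × 10^-5
Ka = x²/(C₀ − x); solving the quadratic gives x = 3.55 × 10^-4 M.
Fraction ionized = 3.55 × 10^-4 / 0.00696 = 0.0510 → 5.1%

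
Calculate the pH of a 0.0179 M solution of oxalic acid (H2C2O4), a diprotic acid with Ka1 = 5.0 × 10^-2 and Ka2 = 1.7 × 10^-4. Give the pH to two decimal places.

Since Ka1 ≫ Ka2, the first ionization dominates [H+].
Ka1 = x²/(0.0179 − x) = 5.0 × 10^-2
Solving the quadratic: x = (−Ka1 + √(Ka1² + 4·Ka1·C₀))/2 = 1.40 × 10^-2 M
pH = −log(1.40 × 10^-2) = 1.85

pH = 1.85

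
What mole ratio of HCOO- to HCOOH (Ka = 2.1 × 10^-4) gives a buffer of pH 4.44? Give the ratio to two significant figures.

ratio = 5.8

pKa = -log(2.1 × 10^-4) = 3.678
pH = pKa + log(r) ⇒ log(r) = 4.44 − 3.678 = +0.762
r = [HCOO-]/[HCOOH] = 10^(+0.762) = 5.78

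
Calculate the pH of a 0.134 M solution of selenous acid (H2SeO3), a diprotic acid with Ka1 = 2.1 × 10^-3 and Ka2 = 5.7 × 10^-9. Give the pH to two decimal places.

pH = 1.80

Ka1 ≫ Ka2, so treat the first dissociation as the only significant source of H+.
Ka1 = x²/(0.134 − x) = 2.1 × 10^-3
Solving the quadratic: x = (−Ka1 + √(Ka1² + 4·Ka1·C₀))/2 = 1.58 × 10^-2 M
pH = −log(1.58 × 10^-2) = 1.80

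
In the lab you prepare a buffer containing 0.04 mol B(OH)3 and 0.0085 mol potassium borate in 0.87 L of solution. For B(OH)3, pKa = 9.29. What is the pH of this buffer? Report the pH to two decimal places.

Henderson–Hasselbalch: pH = pKa + log([B(OH)4-]/[B(OH)3]) = 9.29 + log(0.0085/0.04)
pH = 9.29 + (-0.673) = 8.62

pH = 8.62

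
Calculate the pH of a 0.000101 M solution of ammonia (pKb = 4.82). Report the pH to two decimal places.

pH = 9.51

NH3 + H2O ⇌ NH4+ + OH-
Kb = 10^(−4.82) = 1.51 × 10^-5
Let x = [OH-] at equilibrium. Kb = x²/(0.000101 − x).
The 5% rule fails; solving x² + Kb·x − Kb·C₀ = 0 exactly:
x = (−Kb + √(Kb² + 4·Kb·C₀))/2 = 3.22 × 10^-5 M
pOH = −log(3.22 × 10^-5) = 4.49; pH = 14.00 − 4.49 = 9.51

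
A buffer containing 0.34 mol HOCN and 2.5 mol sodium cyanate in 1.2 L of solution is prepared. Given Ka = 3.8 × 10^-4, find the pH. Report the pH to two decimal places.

pKa = −log(3.8 × 10^-4) = 3.420
Using pH = pKa + log([base]/[acid]) with [base]/[acid] = 2.5/0.34:
pH = 3.420 + (+0.866) = 4.29

pH = 4.29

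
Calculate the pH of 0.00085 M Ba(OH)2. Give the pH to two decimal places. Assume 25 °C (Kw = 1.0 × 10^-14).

pH = 11.23

Ba(OH)2 is a strong base (each formula unit releases 2 OH-); [OH-] = 0.0017 M.
pOH = -log(0.0017) = 2.77
pH = 14.00 - 2.77 = 11.23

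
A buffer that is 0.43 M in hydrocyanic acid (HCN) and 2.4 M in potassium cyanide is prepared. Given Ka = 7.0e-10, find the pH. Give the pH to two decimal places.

pKa = −log(7.0 × 10^-10) = 9.155
pH = pKa + log([A⁻]/[HA]) = 9.155 + log(2.4/0.43)
pH = 9.155 + (+0.747) = 9.90

pH = 9.90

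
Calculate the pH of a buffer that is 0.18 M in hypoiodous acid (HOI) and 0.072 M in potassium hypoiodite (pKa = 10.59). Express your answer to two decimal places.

Using pH = pKa + log([base]/[acid]) with [base]/[acid] = 0.072/0.18:
pH = 10.59 + (-0.398) = 10.19

pH = 10.19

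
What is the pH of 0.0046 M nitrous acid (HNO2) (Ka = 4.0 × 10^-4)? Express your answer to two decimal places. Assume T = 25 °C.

pH = 2.93

HNO2 ⇌ NO2- + H+
From the ICE table, Ka = [H+]²/(0.0046 − [H+]) = 4.0 × 10^-4.
[H+] is not negligible relative to C₀; solve [H+]² + 0.0004·[H+] − 1.84e-06 = 0.
[H+] = [−0.0004 + √(0.0004² + 7.36e-06)]/2 = 1.17 × 10^-3 M
pH = −log[H+] = −log(1.17 × 10^-3) = 2.93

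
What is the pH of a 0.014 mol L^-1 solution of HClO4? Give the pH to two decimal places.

pH = 1.85

HClO4 is a strong acid and dissociates completely, so [H+] = 0.014 M.
pH = -log(0.014) = 1.85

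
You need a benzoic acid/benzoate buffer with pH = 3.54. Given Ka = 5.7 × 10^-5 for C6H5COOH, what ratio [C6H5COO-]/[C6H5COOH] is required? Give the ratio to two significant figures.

pKa = -log(5.7 × 10^-5) = 4.244
pH = pKa + log(r) ⇒ log(r) = 3.54 − 4.244 = -0.704
r = [C6H5COO-]/[C6H5COOH] = 10^(-0.704) = 0.198

ratio = 0.20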